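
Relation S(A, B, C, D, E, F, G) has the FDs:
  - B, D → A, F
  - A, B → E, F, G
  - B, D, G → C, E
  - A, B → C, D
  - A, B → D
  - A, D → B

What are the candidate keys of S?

Closure of {A, B} is {A, B, C, D, E, F, G}, the whole schema; {A, B} is a candidate key.
Closure of {A, D} is {A, B, C, D, E, F, G}, the whole schema; {A, D} is a candidate key.
Closure of {B, D} is {A, B, C, D, E, F, G}, the whole schema; {B, D} is a candidate key.
Any other superkey properly contains one of these, so there are no further candidate keys.

{A, B}, {A, D}, {B, D}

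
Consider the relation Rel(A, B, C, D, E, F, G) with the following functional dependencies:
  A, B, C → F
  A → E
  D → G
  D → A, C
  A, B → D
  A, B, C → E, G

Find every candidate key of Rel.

{A, B}, {B, D}

{B} never appears on the right of any FD, so every key must include it.
{A, B} is a candidate key since {A, B}⁺ = {A, B, C, D, E, F, G} covers every attribute.
{B, D} is a candidate key since {B, D}⁺ = {A, B, C, D, E, F, G} covers every attribute.
These are minimal and exhaustive — every other superkey contains one of them.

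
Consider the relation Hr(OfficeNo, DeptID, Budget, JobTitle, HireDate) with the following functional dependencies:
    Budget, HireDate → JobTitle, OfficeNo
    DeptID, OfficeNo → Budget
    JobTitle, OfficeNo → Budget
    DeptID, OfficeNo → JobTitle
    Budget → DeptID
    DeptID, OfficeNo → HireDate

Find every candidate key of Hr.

{Budget, HireDate}⁺ = {Budget, DeptID, HireDate, JobTitle, OfficeNo} — all of the relation — so {Budget, HireDate} is a candidate key.
{Budget, OfficeNo}⁺ = {Budget, DeptID, HireDate, JobTitle, OfficeNo} — all of the relation — so {Budget, OfficeNo} is a candidate key.
{DeptID, OfficeNo}⁺ = {Budget, DeptID, HireDate, JobTitle, OfficeNo} — all of the relation — so {DeptID, OfficeNo} is a candidate key.
{JobTitle, OfficeNo}⁺ = {Budget, DeptID, HireDate, JobTitle, OfficeNo} — all of the relation — so {JobTitle, OfficeNo} is a candidate key.
Any other superkey properly contains one of these, so there are no further candidate keys.

{Budget, HireDate}, {Budget, OfficeNo}, {DeptID, OfficeNo}, {JobTitle, OfficeNo}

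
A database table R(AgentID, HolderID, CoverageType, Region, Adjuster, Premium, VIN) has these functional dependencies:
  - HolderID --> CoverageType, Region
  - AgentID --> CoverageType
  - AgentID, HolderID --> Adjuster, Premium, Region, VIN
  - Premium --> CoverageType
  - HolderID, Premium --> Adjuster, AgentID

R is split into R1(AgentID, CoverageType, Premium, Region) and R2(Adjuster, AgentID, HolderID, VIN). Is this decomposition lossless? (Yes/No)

No

The shared attributes are {AgentID} and {AgentID}⁺ = {AgentID, CoverageType}.
The closure covers neither R1 nor R2 entirely; the join is not lossless.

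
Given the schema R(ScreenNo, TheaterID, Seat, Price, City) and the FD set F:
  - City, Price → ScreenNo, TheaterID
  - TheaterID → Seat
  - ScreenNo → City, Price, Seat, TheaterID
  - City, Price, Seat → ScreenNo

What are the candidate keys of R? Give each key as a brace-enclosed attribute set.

Closure of {ScreenNo} is {City, Price, ScreenNo, Seat, TheaterID}, the whole schema; {ScreenNo} is a candidate key.
Closure of {City, Price} is {City, Price, ScreenNo, Seat, TheaterID}, the whole schema; {City, Price} is a candidate key.
No proper subset of any of these is a key, and no other minimal superkey exists.

{City, Price}, {ScreenNo}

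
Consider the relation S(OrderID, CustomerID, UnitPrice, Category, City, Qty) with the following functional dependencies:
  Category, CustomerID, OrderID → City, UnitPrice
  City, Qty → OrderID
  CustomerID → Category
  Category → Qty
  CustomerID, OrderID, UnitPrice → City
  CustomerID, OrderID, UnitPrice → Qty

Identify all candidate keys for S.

{City, CustomerID}, {CustomerID, OrderID}

{CustomerID} never appears on the right of any FD, so every key must include it.
{City, CustomerID} is a candidate key since {City, CustomerID}⁺ = {Category, City, CustomerID, OrderID, Qty, UnitPrice} covers every attribute.
{CustomerID, OrderID} is a candidate key since {CustomerID, OrderID}⁺ = {Category, City, CustomerID, OrderID, Qty, UnitPrice} covers every attribute.
These are minimal and exhaustive — every other superkey contains one of them.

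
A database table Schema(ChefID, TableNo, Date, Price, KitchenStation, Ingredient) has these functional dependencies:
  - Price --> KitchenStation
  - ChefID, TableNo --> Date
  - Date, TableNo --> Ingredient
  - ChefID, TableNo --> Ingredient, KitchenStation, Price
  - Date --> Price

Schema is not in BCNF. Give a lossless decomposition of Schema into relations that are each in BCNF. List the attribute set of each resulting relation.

{ChefID, Date, TableNo}; {Date, Ingredient, TableNo}; {Date, Price}; {KitchenStation, Price}

Candidate key of the original relation: {ChefID, TableNo}.
Within {ChefID, Date, Ingredient, KitchenStation, Price, TableNo}: {Price}⁺ ∩ {ChefID, Date, Ingredient, KitchenStation, Price, TableNo} = {KitchenStation, Price}, not the whole set, so Price --> KitchenStation violates BCNF; decompose into {KitchenStation, Price} and {ChefID, Date, Ingredient, Price, TableNo}.
{KitchenStation, Price} is in BCNF.
Within {ChefID, Date, Ingredient, Price, TableNo}: {Date, TableNo}⁺ ∩ {ChefID, Date, Ingredient, Price, TableNo} = {Date, Ingredient, Price, TableNo}, not the whole set, so Date, TableNo --> Ingredient, Price violates BCNF; decompose into {Date, Ingredient, Price, TableNo} and {ChefID, Date, TableNo}.
Within {Date, Ingredient, Price, TableNo}: {Date}⁺ ∩ {Date, Ingredient, Price, TableNo} = {Date, Price}, not the whole set, so Date --> Price violates BCNF; decompose into {Date, Price} and {Date, Ingredient, TableNo}.
{Date, Price} is in BCNF.
{Date, Ingredient, TableNo} is in BCNF.
{ChefID, Date, TableNo} is in BCNF.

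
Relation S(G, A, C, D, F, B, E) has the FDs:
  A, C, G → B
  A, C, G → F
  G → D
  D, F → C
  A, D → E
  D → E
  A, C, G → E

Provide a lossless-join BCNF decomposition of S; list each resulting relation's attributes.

Candidate keys of the original relation: {A, C, G}, {A, F, G}.
In {A, B, C, D, E, F, G}, {G} is not a superkey ({G}⁺ restricted to this set is {D, E, G}), so split on G → D, E into {D, E, G} and {A, B, C, F, G}.
In {D, E, G}, {D} is not a superkey ({D}⁺ restricted to this set is {D, E}), so split on D → E into {D, E} and {D, G}.
{D, E} is in BCNF.
{D, G} is in BCNF.
In {A, B, C, F, G}, {F, G} is not a superkey ({F, G}⁺ restricted to this set is {C, F, G}), so split on F, G → C into {C, F, G} and {A, B, F, G}.
{C, F, G} is in BCNF.
{A, B, F, G} is in BCNF.

{A, B, F, G}; {C, F, G}; {D, E}; {D, G}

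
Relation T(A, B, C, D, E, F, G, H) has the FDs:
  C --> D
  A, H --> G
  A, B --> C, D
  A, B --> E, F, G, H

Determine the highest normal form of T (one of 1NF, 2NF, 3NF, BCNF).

2NF

Candidate key: {A, B}. Prime attributes: {A, B}.
For C --> D we have {C}⁺ = {C, D}; {C} is not a superkey, so BCNF fails.
C --> D determines the non-prime attribute {D} from a non-superkey — 3NF is violated.
No non-prime attribute depends on a proper subset of any candidate key, so 2NF holds.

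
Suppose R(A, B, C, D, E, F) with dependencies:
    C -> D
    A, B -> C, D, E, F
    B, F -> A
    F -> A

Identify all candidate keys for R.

{A, B}, {B, F}

{B} never appears on the right of any FD, so every key must include it.
{A, B} is a candidate key since {A, B}⁺ = {A, B, C, D, E, F} covers every attribute.
{B, F} is a candidate key since {B, F}⁺ = {A, B, C, D, E, F} covers every attribute.
Any other superkey properly contains one of these, so there are no further candidate keys.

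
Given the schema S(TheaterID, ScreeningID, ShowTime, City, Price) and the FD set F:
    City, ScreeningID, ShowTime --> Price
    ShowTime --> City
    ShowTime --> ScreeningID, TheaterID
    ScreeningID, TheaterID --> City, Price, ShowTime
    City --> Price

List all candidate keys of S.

{ScreeningID, TheaterID}, {ShowTime}

{ShowTime} is a candidate key since {ShowTime}⁺ = {City, Price, ScreeningID, ShowTime, TheaterID} covers every attribute.
{ScreeningID, TheaterID} is a candidate key since {ScreeningID, TheaterID}⁺ = {City, Price, ScreeningID, ShowTime, TheaterID} covers every attribute.
These are minimal and exhaustive — every other superkey contains one of them.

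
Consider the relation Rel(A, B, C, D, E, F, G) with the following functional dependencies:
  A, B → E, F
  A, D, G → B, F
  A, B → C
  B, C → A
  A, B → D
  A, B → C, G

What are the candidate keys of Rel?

{A, B}, {A, D, G}, {B, C}

Closure of {A, B} is {A, B, C, D, E, F, G}, the whole schema; {A, B} is a candidate key.
Closure of {B, C} is {A, B, C, D, E, F, G}, the whole schema; {B, C} is a candidate key.
Closure of {A, D, G} is {A, B, C, D, E, F, G}, the whole schema; {A, D, G} is a candidate key.
Any other superkey properly contains one of these, so there are no further candidate keys.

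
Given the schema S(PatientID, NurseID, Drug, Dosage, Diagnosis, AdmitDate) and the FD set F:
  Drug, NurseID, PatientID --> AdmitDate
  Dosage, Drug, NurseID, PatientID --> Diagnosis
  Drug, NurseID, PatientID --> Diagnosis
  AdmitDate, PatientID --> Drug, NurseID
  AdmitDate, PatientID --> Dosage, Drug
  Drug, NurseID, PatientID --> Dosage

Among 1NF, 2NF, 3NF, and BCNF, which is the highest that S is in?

BCNF

Candidate keys: {AdmitDate, PatientID}, {Drug, NurseID, PatientID}. Prime attributes: {AdmitDate, Drug, NurseID, PatientID}.
Each dependency's left side is a superkey — BCNF holds.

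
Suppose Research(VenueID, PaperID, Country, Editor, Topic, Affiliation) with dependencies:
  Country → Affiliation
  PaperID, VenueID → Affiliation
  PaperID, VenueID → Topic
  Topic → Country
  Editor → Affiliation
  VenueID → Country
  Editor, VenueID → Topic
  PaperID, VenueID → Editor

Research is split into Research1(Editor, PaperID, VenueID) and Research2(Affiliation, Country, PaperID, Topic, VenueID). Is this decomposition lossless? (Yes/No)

Yes

The shared attributes are {PaperID, VenueID} and {PaperID, VenueID}⁺ = {Affiliation, Country, Editor, PaperID, Topic, VenueID}.
Research1 is contained in that closure, so Research1 ∩ Research2 → Research1 holds and the join is lossless.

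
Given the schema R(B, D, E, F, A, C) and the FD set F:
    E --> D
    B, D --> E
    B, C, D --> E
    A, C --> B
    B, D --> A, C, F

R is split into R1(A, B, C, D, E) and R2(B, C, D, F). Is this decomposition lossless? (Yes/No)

Yes

R1 ∩ R2 = {B, C, D}; its closure under F is {A, B, C, D, E, F}.
This includes all of R1, so the common attributes are a superkey of R1 — the join is lossless.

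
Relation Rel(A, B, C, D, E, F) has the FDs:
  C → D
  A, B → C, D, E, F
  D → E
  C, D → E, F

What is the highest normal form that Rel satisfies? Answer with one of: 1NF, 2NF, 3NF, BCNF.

Candidate key: {A, B}. Prime attributes: {A, B}.
C → D: {C}⁺ = {C, D, E, F}, which is not all of the attributes, so the left side is not a superkey — BCNF is violated.
C → D has non-prime {D} on the right and a non-superkey on the left, so 3NF fails.
No proper subset of a key has a non-prime attribute in its closure, so there is no partial dependency; 2NF holds.

2NF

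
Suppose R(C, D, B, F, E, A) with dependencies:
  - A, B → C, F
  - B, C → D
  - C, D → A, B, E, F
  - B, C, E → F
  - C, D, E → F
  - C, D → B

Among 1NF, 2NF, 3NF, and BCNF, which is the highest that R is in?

Candidate keys: {A, B}, {B, C}, {C, D}. Prime attributes: {A, B, C, D}.
Each dependency's left side is a superkey — BCNF holds.

BCNF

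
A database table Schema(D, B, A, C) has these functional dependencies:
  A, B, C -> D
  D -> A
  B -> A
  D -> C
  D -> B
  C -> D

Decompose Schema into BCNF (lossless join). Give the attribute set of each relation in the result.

Candidate keys of the original relation: {C}, {D}.
In {A, B, C, D}, {B} is not a superkey ({B}⁺ restricted to this set is {A, B}), so split on B -> A into {A, B} and {B, C, D}.
{A, B} has no BCNF violation.
{B, C, D} has no BCNF violation.

{A, B}; {B, C, D}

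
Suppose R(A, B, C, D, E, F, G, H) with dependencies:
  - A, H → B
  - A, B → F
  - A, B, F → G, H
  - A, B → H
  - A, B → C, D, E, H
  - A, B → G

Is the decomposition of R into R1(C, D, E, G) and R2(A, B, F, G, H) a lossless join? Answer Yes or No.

No

The shared attributes are {G} and {G}⁺ = {G}.
R1 ⊄ {G} and R2 ⊄ {G}, so the split is lossy.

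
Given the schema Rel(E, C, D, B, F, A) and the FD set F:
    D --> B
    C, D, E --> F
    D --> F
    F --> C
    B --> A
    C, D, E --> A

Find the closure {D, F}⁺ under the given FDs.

Start with {D, F}.
D --> B applies; add {B} → now {B, D, F}.
F --> C applies; add {C} → now {B, C, D, F}.
B --> A applies; add {A} → now {A, B, C, D, F}.
No further FD applies.

{A, B, C, D, F}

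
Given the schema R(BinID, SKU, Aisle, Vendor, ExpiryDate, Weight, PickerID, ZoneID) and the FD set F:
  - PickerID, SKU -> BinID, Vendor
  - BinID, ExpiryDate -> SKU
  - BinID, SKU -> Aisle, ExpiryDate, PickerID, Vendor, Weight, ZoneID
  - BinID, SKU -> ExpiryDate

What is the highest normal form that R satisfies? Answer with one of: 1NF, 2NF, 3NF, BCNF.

BCNF

Candidate keys: {BinID, ExpiryDate}, {BinID, SKU}, {PickerID, SKU}. Prime attributes: {BinID, ExpiryDate, PickerID, SKU}.
Every FD has a superkey on the left, so the relation is in BCNF.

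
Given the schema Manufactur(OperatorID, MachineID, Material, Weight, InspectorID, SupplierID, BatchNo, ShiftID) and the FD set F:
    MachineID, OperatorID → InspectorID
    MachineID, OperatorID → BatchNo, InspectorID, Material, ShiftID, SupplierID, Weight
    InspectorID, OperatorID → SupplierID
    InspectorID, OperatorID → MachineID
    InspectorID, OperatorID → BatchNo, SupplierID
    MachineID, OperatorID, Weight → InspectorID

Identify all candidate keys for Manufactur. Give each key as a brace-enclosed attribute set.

{InspectorID, OperatorID}, {MachineID, OperatorID}

No FD produces {OperatorID}, so it must be in every candidate key.
{InspectorID, OperatorID}⁺ = {BatchNo, InspectorID, MachineID, Material, OperatorID, ShiftID, SupplierID, Weight}, which is every attribute, so {InspectorID, OperatorID} is a candidate key.
{MachineID, OperatorID}⁺ = {BatchNo, InspectorID, MachineID, Material, OperatorID, ShiftID, SupplierID, Weight}, which is every attribute, so {MachineID, OperatorID} is a candidate key.
These are minimal and exhaustive — every other superkey contains one of them.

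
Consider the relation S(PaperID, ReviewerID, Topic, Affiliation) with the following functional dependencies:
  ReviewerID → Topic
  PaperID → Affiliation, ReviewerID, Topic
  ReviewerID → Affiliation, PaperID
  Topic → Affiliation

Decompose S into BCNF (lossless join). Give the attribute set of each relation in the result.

{Affiliation, Topic}; {PaperID, ReviewerID, Topic}

Candidate keys of the original relation: {PaperID}, {ReviewerID}.
{Affiliation, PaperID, ReviewerID, Topic}: {Topic} determines {Affiliation, Topic} here but is not a superkey — split on Topic → Affiliation, giving {Affiliation, Topic} and {PaperID, ReviewerID, Topic}.
{Affiliation, Topic}: every determinant is a superkey — BCNF.
{PaperID, ReviewerID, Topic}: every determinant is a superkey — BCNF.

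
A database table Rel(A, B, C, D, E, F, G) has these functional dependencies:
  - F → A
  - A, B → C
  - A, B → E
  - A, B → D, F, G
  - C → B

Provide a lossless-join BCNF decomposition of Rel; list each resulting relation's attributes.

Candidate keys of the original relation: {A, B}, {A, C}, {B, F}, {C, F}.
{A, B, C, D, E, F, G}: {F} determines {A, F} here but is not a superkey — split on F → A, giving {A, F} and {B, C, D, E, F, G}.
{A, F} has no BCNF violation.
{B, C, D, E, F, G}: {C} determines {B, C} here but is not a superkey — split on C → B, giving {B, C} and {C, D, E, F, G}.
{B, C} has no BCNF violation.
{C, D, E, F, G} has no BCNF violation.

{A, F}; {B, C}; {C, D, E, F, G}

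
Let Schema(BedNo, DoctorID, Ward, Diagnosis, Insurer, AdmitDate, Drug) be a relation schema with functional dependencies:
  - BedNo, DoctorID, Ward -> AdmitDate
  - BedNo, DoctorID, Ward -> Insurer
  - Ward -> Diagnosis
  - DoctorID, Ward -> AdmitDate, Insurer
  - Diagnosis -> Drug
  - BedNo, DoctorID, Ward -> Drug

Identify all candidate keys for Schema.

{BedNo, DoctorID, Ward}

Attributes never on any right-hand side: {BedNo, DoctorID, Ward} — every candidate key must contain all of them.
{BedNo, DoctorID, Ward}⁺ = {AdmitDate, BedNo, Diagnosis, DoctorID, Drug, Insurer, Ward}, which is every attribute, so {BedNo, DoctorID, Ward} is a candidate key.
No smaller or unrelated set reaches every attribute, so there are no other keys.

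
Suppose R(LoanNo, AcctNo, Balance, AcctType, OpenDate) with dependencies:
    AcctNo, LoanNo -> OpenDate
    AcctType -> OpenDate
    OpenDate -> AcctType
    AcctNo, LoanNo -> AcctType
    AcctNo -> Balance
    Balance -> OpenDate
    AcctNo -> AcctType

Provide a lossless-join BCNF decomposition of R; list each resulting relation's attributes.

{AcctNo, Balance}; {AcctNo, LoanNo}; {AcctType, Balance}; {AcctType, OpenDate}

Candidate key of the original relation: {AcctNo, LoanNo}.
In {AcctNo, AcctType, Balance, LoanNo, OpenDate}, {AcctType} is not a superkey ({AcctType}⁺ restricted to this set is {AcctType, OpenDate}), so split on AcctType -> OpenDate into {AcctType, OpenDate} and {AcctNo, AcctType, Balance, LoanNo}.
{AcctType, OpenDate} is in BCNF.
In {AcctNo, AcctType, Balance, LoanNo}, {AcctNo} is not a superkey ({AcctNo}⁺ restricted to this set is {AcctNo, AcctType, Balance}), so split on AcctNo -> AcctType, Balance into {AcctNo, AcctType, Balance} and {AcctNo, LoanNo}.
In {AcctNo, AcctType, Balance}, {Balance} is not a superkey ({Balance}⁺ restricted to this set is {AcctType, Balance}), so split on Balance -> AcctType into {AcctType, Balance} and {AcctNo, Balance}.
{AcctType, Balance} is in BCNF.
{AcctNo, Balance} is in BCNF.
{AcctNo, LoanNo} is in BCNF.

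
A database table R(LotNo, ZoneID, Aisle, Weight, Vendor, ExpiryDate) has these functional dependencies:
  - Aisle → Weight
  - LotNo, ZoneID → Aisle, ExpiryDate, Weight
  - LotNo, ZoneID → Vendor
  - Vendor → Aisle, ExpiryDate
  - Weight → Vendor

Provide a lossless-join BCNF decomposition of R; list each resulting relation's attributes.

{Aisle, ExpiryDate, Vendor, Weight}; {Aisle, LotNo, ZoneID}

Candidate key of the original relation: {LotNo, ZoneID}.
{Aisle, ExpiryDate, LotNo, Vendor, Weight, ZoneID}: {Aisle} determines {Aisle, ExpiryDate, Vendor, Weight} here but is not a superkey — split on Aisle → ExpiryDate, Vendor, Weight, giving {Aisle, ExpiryDate, Vendor, Weight} and {Aisle, LotNo, ZoneID}.
{Aisle, ExpiryDate, Vendor, Weight}: every determinant is a superkey — BCNF.
{Aisle, LotNo, ZoneID}: every determinant is a superkey — BCNF.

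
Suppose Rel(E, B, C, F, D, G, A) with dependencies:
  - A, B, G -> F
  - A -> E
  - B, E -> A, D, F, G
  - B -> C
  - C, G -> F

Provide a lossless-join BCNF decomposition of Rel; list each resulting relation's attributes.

Candidate keys of the original relation: {A, B}, {B, E}.
{A, B, C, D, E, F, G}: {A} determines {A, E} here but is not a superkey — split on A -> E, giving {A, E} and {A, B, C, D, F, G}.
{A, E}: every determinant is a superkey — BCNF.
{A, B, C, D, F, G}: {B} determines {B, C} here but is not a superkey — split on B -> C, giving {B, C} and {A, B, D, F, G}.
{B, C}: every determinant is a superkey — BCNF.
{A, B, D, F, G}: {B, G} determines {B, F, G} here but is not a superkey — split on B, G -> F, giving {B, F, G} and {A, B, D, G}.
{B, F, G}: every determinant is a superkey — BCNF.
{A, B, D, G}: every determinant is a superkey — BCNF.

{A, B, D, G}; {A, E}; {B, C}; {B, F, G}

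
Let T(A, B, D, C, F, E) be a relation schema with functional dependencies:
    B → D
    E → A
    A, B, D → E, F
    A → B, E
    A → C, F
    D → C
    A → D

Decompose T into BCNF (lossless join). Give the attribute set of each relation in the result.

{A, B, E, F}; {B, D}; {C, D}

Candidate keys of the original relation: {A}, {E}.
In {A, B, C, D, E, F}, {B} is not a superkey ({B}⁺ restricted to this set is {B, C, D}), so split on B → C, D into {B, C, D} and {A, B, E, F}.
In {B, C, D}, {D} is not a superkey ({D}⁺ restricted to this set is {C, D}), so split on D → C into {C, D} and {B, D}.
{C, D} has no BCNF violation.
{B, D} has no BCNF violation.
{A, B, E, F} has no BCNF violation.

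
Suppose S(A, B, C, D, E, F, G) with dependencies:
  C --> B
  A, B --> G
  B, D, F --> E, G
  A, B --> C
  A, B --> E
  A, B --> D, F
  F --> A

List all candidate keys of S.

{A, B}, {A, C}, {B, F}, {C, F}

{A, B}⁺ = {A, B, C, D, E, F, G}, which is every attribute, so {A, B} is a candidate key.
{A, C}⁺ = {A, B, C, D, E, F, G}, which is every attribute, so {A, C} is a candidate key.
{B, F}⁺ = {A, B, C, D, E, F, G}, which is every attribute, so {B, F} is a candidate key.
{C, F}⁺ = {A, B, C, D, E, F, G}, which is every attribute, so {C, F} is a candidate key.
No proper subset of any of these is a key, and no other minimal superkey exists.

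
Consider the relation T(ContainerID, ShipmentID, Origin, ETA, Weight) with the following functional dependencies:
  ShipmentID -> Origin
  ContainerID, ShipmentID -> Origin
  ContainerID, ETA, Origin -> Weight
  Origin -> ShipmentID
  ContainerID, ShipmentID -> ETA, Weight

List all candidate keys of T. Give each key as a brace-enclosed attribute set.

{ContainerID, Origin}, {ContainerID, ShipmentID}

No FD produces {ContainerID}, so it must be in every candidate key.
{ContainerID, Origin}⁺ = {ContainerID, ETA, Origin, ShipmentID, Weight}, which is every attribute, so {ContainerID, Origin} is a candidate key.
{ContainerID, ShipmentID}⁺ = {ContainerID, ETA, Origin, ShipmentID, Weight}, which is every attribute, so {ContainerID, ShipmentID} is a candidate key.
Any other superkey properly contains one of these, so there are no further candidate keys.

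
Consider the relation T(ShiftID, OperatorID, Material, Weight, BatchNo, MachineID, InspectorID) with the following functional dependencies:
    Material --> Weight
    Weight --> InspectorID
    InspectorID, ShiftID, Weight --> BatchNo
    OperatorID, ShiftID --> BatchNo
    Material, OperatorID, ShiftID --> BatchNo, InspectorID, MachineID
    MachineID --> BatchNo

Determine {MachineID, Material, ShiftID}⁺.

Start with {MachineID, Material, ShiftID}.
Material --> Weight applies; add {Weight} → now {MachineID, Material, ShiftID, Weight}.
Weight --> InspectorID applies; add {InspectorID} → now {InspectorID, MachineID, Material, ShiftID, Weight}.
InspectorID, ShiftID, Weight --> BatchNo applies; add {BatchNo} → now {BatchNo, InspectorID, MachineID, Material, ShiftID, Weight}.
No further FD applies.

{BatchNo, InspectorID, MachineID, Material, ShiftID, Weight}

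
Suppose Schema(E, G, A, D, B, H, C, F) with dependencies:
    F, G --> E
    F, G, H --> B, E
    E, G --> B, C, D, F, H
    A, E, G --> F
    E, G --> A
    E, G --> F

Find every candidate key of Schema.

{E, G}, {F, G}

No FD produces {G}, so it must be in every candidate key.
{E, G} is a candidate key since {E, G}⁺ = {A, B, C, D, E, F, G, H} covers every attribute.
{F, G} is a candidate key since {F, G}⁺ = {A, B, C, D, E, F, G, H} covers every attribute.
No proper subset of any of these is a key, and no other minimal superkey exists.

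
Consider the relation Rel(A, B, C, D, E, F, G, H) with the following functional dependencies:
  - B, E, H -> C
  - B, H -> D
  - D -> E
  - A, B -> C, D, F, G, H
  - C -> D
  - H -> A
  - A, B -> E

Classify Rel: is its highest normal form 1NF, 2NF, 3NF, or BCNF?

2NF

Candidate keys: {A, B}, {B, H}. Prime attributes: {A, B, H}.
D -> E: {D}⁺ = {D, E}, which is not all of the attributes, so the left side is not a superkey — BCNF is violated.
D -> E has non-prime {E} on the right and a non-superkey on the left, so 3NF fails.
Checking every proper subset of each key, none determines a non-prime attribute — 2NF is satisfied.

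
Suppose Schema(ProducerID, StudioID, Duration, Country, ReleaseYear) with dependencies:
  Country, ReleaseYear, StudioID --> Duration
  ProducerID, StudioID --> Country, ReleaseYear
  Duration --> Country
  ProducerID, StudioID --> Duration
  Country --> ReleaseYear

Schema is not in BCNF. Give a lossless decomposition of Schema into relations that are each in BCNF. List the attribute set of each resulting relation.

{Country, Duration}; {Country, ProducerID, StudioID}; {Country, ReleaseYear}; {Duration, StudioID}

Candidate key of the original relation: {ProducerID, StudioID}.
In {Country, Duration, ProducerID, ReleaseYear, StudioID}, {Country, ReleaseYear, StudioID} is not a superkey ({Country, ReleaseYear, StudioID}⁺ restricted to this set is {Country, Duration, ReleaseYear, StudioID}), so split on Country, ReleaseYear, StudioID --> Duration into {Country, Duration, ReleaseYear, StudioID} and {Country, ProducerID, ReleaseYear, StudioID}.
In {Country, Duration, ReleaseYear, StudioID}, {Duration} is not a superkey ({Duration}⁺ restricted to this set is {Country, Duration, ReleaseYear}), so split on Duration --> Country, ReleaseYear into {Country, Duration, ReleaseYear} and {Duration, StudioID}.
In {Country, Duration, ReleaseYear}, {Country} is not a superkey ({Country}⁺ restricted to this set is {Country, ReleaseYear}), so split on Country --> ReleaseYear into {Country, ReleaseYear} and {Country, Duration}.
{Country, ReleaseYear}: every determinant is a superkey — BCNF.
{Country, Duration}: every determinant is a superkey — BCNF.
{Duration, StudioID}: every determinant is a superkey — BCNF.
In {Country, ProducerID, ReleaseYear, StudioID}, {Country} is not a superkey ({Country}⁺ restricted to this set is {Country, ReleaseYear}), so split on Country --> ReleaseYear into {Country, ReleaseYear} and {Country, ProducerID, StudioID}.
{Country, ReleaseYear}: every determinant is a superkey — BCNF.
{Country, ProducerID, StudioID}: every determinant is a superkey — BCNF.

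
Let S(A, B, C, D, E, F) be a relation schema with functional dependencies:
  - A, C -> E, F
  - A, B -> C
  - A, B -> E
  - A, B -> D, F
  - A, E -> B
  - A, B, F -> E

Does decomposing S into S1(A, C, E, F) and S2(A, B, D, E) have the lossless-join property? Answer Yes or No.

Yes

The shared attributes are {A, E} and {A, E}⁺ = {A, B, C, D, E, F}.
This includes all of S1, so the common attributes are a superkey of S1 — the join is lossless.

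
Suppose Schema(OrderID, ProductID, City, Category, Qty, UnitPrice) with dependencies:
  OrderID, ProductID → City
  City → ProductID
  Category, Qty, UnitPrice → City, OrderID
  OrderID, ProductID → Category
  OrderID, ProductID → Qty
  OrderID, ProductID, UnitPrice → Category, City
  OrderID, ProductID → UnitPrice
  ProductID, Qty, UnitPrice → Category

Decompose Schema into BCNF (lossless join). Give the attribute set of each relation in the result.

{Category, City, OrderID, Qty, UnitPrice}; {City, ProductID}

Candidate keys of the original relation: {Category, Qty, UnitPrice}, {City, OrderID}, {City, Qty, UnitPrice}, {OrderID, ProductID}, {ProductID, Qty, UnitPrice}.
{Category, City, OrderID, ProductID, Qty, UnitPrice}: {City} determines {City, ProductID} here but is not a superkey — split on City → ProductID, giving {City, ProductID} and {Category, City, OrderID, Qty, UnitPrice}.
{City, ProductID} has no BCNF violation.
{Category, City, OrderID, Qty, UnitPrice} has no BCNF violation.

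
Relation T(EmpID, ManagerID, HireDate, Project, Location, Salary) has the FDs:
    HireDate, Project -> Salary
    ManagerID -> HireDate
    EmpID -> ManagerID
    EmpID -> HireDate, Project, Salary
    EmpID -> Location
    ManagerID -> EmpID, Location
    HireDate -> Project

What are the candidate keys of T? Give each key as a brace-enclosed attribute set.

{EmpID}⁺ = {EmpID, HireDate, Location, ManagerID, Project, Salary} — all of the relation — so {EmpID} is a candidate key.
{ManagerID}⁺ = {EmpID, HireDate, Location, ManagerID, Project, Salary} — all of the relation — so {ManagerID} is a candidate key.
No proper subset of any of these is a key, and no other minimal superkey exists.

{EmpID}, {ManagerID}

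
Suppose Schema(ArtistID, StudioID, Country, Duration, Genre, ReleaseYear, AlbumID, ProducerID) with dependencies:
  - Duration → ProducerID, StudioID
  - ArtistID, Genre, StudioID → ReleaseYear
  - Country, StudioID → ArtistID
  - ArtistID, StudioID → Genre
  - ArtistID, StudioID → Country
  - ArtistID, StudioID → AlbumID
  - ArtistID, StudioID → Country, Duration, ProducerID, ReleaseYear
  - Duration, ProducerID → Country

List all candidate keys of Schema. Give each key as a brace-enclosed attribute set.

{ArtistID, StudioID}, {Country, StudioID}, {Duration}

{Duration}⁺ = {AlbumID, ArtistID, Country, Duration, Genre, ProducerID, ReleaseYear, StudioID}, which is every attribute, so {Duration} is a candidate key.
{ArtistID, StudioID}⁺ = {AlbumID, ArtistID, Country, Duration, Genre, ProducerID, ReleaseYear, StudioID}, which is every attribute, so {ArtistID, StudioID} is a candidate key.
{Country, StudioID}⁺ = {AlbumID, ArtistID, Country, Duration, Genre, ProducerID, ReleaseYear, StudioID}, which is every attribute, so {Country, StudioID} is a candidate key.
Any other superkey properly contains one of these, so there are no further candidate keys.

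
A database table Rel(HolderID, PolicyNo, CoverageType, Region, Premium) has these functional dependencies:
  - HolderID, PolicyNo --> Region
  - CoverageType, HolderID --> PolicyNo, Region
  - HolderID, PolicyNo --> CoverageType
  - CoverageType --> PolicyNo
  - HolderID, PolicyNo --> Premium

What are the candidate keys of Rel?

{CoverageType, HolderID}, {HolderID, PolicyNo}

{HolderID} never appears on the right of any FD, so every key must include it.
{CoverageType, HolderID}⁺ = {CoverageType, HolderID, PolicyNo, Premium, Region}, which is every attribute, so {CoverageType, HolderID} is a candidate key.
{HolderID, PolicyNo}⁺ = {CoverageType, HolderID, PolicyNo, Premium, Region}, which is every attribute, so {HolderID, PolicyNo} is a candidate key.
Any other superkey properly contains one of these, so there are no further candidate keys.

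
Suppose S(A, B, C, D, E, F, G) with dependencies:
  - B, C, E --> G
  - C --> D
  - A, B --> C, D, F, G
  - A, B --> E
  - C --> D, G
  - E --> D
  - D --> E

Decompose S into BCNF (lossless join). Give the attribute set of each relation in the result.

Candidate key of the original relation: {A, B}.
In {A, B, C, D, E, F, G}, {B, C, E} is not a superkey ({B, C, E}⁺ restricted to this set is {B, C, D, E, G}), so split on B, C, E --> D, G into {B, C, D, E, G} and {A, B, C, E, F}.
In {B, C, D, E, G}, {C} is not a superkey ({C}⁺ restricted to this set is {C, D, E, G}), so split on C --> D, E, G into {C, D, E, G} and {B, C}.
In {C, D, E, G}, {E} is not a superkey ({E}⁺ restricted to this set is {D, E}), so split on E --> D into {D, E} and {C, E, G}.
{D, E} has no BCNF violation.
{C, E, G} has no BCNF violation.
{B, C} has no BCNF violation.
In {A, B, C, E, F}, {C} is not a superkey ({C}⁺ restricted to this set is {C, E}), so split on C --> E into {C, E} and {A, B, C, F}.
{C, E} has no BCNF violation.
{A, B, C, F} has no BCNF violation.

{A, B, C, F}; {C, E, G}; {D, E}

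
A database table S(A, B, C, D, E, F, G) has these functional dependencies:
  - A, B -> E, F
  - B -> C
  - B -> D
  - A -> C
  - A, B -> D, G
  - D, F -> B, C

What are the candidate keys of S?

No FD produces {A}, so it must be in every candidate key.
{A, B}⁺ = {A, B, C, D, E, F, G} — all of the relation — so {A, B} is a candidate key.
{A, D, F}⁺ = {A, B, C, D, E, F, G} — all of the relation — so {A, D, F} is a candidate key.
No proper subset of any of these is a key, and no other minimal superkey exists.

{A, B}, {A, D, F}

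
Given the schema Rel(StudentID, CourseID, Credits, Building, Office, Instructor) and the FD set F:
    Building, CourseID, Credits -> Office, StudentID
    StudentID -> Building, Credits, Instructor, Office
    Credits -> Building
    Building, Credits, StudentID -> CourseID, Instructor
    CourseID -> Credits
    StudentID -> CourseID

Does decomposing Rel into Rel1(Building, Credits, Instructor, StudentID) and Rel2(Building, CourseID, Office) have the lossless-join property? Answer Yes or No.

Common attributes: {Building}; their closure is {Building}.
Neither Rel1 nor Rel2 is contained in that closure, so the decomposition is lossy.

No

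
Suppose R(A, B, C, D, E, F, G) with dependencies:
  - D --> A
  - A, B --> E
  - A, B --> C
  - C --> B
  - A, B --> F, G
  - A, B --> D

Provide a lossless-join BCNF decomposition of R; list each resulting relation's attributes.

{A, D}; {B, C}; {C, D, E, F, G}

Candidate keys of the original relation: {A, B}, {A, C}, {B, D}, {C, D}.
{A, B, C, D, E, F, G}: {D} determines {A, D} here but is not a superkey — split on D --> A, giving {A, D} and {B, C, D, E, F, G}.
{A, D} has no BCNF violation.
{B, C, D, E, F, G}: {C} determines {B, C} here but is not a superkey — split on C --> B, giving {B, C} and {C, D, E, F, G}.
{B, C} has no BCNF violation.
{C, D, E, F, G} has no BCNF violation.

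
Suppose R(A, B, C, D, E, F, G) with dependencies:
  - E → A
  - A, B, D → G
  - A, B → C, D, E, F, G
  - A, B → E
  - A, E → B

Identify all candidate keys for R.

{E} is a candidate key since {E}⁺ = {A, B, C, D, E, F, G} covers every attribute.
{A, B} is a candidate key since {A, B}⁺ = {A, B, C, D, E, F, G} covers every attribute.
These are minimal and exhaustive — every other superkey contains one of them.

{A, B}, {E}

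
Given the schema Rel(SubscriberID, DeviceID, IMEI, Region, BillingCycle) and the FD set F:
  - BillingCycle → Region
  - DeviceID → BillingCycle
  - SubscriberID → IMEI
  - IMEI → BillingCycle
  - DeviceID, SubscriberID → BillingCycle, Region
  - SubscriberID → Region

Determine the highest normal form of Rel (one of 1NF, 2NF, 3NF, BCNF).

1NF

Candidate key: {DeviceID, SubscriberID}. Prime attributes: {DeviceID, SubscriberID}.
BillingCycle → Region breaks BCNF: {BillingCycle}⁺ = {BillingCycle, Region}, so {BillingCycle} is not a superkey.
BillingCycle → Region determines the non-prime attribute {Region} from a non-superkey — 3NF is violated.
The proper key subset {DeviceID} of {DeviceID, SubscriberID} determines non-prime {BillingCycle, Region}, so the relation is not even in 2NF.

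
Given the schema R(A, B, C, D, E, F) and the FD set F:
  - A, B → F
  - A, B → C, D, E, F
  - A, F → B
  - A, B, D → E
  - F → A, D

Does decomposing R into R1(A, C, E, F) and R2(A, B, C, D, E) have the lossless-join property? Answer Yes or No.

R1 ∩ R2 = {A, C, E}; its closure under F is {A, C, E}.
Neither R1 nor R2 is contained in that closure, so the decomposition is lossy.

No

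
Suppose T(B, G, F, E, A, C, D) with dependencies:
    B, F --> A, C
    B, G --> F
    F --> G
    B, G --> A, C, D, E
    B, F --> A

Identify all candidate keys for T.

{B, F}, {B, G}

No FD produces {B}, so it must be in every candidate key.
Closure of {B, F} is {A, B, C, D, E, F, G}, the whole schema; {B, F} is a candidate key.
Closure of {B, G} is {A, B, C, D, E, F, G}, the whole schema; {B, G} is a candidate key.
These are minimal and exhaustive — every other superkey contains one of them.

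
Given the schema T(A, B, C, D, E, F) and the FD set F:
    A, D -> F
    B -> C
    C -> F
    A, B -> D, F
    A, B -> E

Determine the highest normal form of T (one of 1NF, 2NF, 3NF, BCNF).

Candidate key: {A, B}. Prime attributes: {A, B}.
A, D -> F breaks BCNF: {A, D}⁺ = {A, D, F}, so {A, D} is not a superkey.
A, D -> F has non-prime {F} on the right and a non-superkey on the left, so 3NF fails.
Since {B} ⊂ {A, B} and {B}⁺ ⊇ {C, F} with {C, F} non-prime, there is a partial dependency; 2NF fails.

1NF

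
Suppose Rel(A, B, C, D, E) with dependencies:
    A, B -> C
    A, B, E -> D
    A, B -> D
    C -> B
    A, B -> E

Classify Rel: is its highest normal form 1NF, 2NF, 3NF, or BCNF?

3NF

Candidate keys: {A, B}, {A, C}. Prime attributes: {A, B, C}.
For C -> B we have {C}⁺ = {B, C}; {C} is not a superkey, so BCNF fails.
Since {B} ⊆ prime attributes and every other non-superkey FD also has a prime right side, the schema is in 3NF.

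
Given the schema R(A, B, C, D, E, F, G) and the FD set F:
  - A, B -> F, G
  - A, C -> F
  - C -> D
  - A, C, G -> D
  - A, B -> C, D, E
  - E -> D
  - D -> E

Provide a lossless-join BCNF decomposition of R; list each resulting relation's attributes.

Candidate key of the original relation: {A, B}.
Within {A, B, C, D, E, F, G}: {A, C}⁺ ∩ {A, B, C, D, E, F, G} = {A, C, D, E, F}, not the whole set, so A, C -> D, E, F violates BCNF; decompose into {A, C, D, E, F} and {A, B, C, G}.
Within {A, C, D, E, F}: {C}⁺ ∩ {A, C, D, E, F} = {C, D, E}, not the whole set, so C -> D, E violates BCNF; decompose into {C, D, E} and {A, C, F}.
Within {C, D, E}: {E}⁺ ∩ {C, D, E} = {D, E}, not the whole set, so E -> D violates BCNF; decompose into {D, E} and {C, E}.
{D, E} is in BCNF.
{C, E} is in BCNF.
{A, C, F} is in BCNF.
{A, B, C, G} is in BCNF.

{A, B, C, G}; {A, C, F}; {C, E}; {D, E}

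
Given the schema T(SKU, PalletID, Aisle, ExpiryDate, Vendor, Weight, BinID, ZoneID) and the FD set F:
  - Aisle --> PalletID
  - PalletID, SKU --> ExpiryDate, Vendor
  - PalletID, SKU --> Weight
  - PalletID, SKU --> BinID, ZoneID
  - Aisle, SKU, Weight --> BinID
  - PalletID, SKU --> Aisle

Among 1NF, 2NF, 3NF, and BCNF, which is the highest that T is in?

Candidate keys: {Aisle, SKU}, {PalletID, SKU}. Prime attributes: {Aisle, PalletID, SKU}.
For Aisle --> PalletID we have {Aisle}⁺ = {Aisle, PalletID}; {Aisle} is not a superkey, so BCNF fails.
Since {PalletID} ⊆ prime attributes and every other non-superkey FD also has a prime right side, the schema is in 3NF.

3NF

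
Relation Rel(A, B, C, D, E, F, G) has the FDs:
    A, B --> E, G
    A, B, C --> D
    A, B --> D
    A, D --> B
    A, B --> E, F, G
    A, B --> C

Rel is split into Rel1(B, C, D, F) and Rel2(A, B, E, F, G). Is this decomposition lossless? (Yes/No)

Rel1 ∩ Rel2 = {B, F}; its closure under F is {B, F}.
The closure covers neither Rel1 nor Rel2 entirely; the join is not lossless.

No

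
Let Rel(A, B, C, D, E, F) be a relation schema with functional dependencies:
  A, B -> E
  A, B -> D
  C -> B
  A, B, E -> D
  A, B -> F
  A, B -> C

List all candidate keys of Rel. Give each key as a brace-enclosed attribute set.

{A, B}, {A, C}

{A} never appears on the right of any FD, so every key must include it.
{A, B}⁺ = {A, B, C, D, E, F} — all of the relation — so {A, B} is a candidate key.
{A, C}⁺ = {A, B, C, D, E, F} — all of the relation — so {A, C} is a candidate key.
No proper subset of any of these is a key, and no other minimal superkey exists.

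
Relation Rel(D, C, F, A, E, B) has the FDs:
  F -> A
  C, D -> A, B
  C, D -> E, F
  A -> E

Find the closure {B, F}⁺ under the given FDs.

Start with {B, F}.
F -> A applies; add {A} → now {A, B, F}.
A -> E applies; add {E} → now {A, B, E, F}.
No further FD applies.

{A, B, E, F}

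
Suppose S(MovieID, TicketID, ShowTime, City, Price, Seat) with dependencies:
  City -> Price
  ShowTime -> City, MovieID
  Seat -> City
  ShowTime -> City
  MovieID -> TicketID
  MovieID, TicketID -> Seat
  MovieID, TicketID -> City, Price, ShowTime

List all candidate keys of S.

Closure of {MovieID} is {City, MovieID, Price, Seat, ShowTime, TicketID}, the whole schema; {MovieID} is a candidate key.
Closure of {ShowTime} is {City, MovieID, Price, Seat, ShowTime, TicketID}, the whole schema; {ShowTime} is a candidate key.
These are minimal and exhaustive — every other superkey contains one of them.

{MovieID}, {ShowTime}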